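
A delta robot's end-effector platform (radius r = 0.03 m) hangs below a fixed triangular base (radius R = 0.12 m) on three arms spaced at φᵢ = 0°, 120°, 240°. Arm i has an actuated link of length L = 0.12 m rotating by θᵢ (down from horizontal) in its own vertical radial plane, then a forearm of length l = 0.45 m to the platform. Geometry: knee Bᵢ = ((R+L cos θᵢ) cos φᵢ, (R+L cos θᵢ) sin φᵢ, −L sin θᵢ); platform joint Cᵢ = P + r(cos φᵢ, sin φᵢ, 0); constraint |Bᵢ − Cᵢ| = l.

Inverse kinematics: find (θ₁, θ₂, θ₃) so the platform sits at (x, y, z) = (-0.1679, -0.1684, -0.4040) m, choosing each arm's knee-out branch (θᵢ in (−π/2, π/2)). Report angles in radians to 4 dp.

φ1=0.0° → target in arm frame (-0.1679, -0.1684)
  A cos θ + B sin θ = C:  0.2579·cos θ + -0.4040·sin θ = -0.2916
  √(A²+B²)=0.4793;  θ1 = -1.0026+2.2249 ≈ 1.2222
arm 2 (φ=120.0°): x'=-0.0619, y'=0.2296
  A=0.1519, B=-0.4040, C=(l²−L²−A²−y'²−z²)/(2L)=-0.2121
  γ=atan2(-0.4040,0.1519)=-1.2112;  ψ=arccos(-0.4914)=2.0845;  θ2=γ+ψ≈0.8733
arm 3 (φ=240.0°): x'=0.2298, y'=-0.0612
  e−x'=-0.1398;  (l²−L²−(e−x')²−y'²−z²)/2L = 0.0067
  θ3 = atan2(B,A) + arccos(C/0.4275) = -0.3487

θ₁ = 1.2222, θ₂ = 0.8733, θ₃ = -0.3487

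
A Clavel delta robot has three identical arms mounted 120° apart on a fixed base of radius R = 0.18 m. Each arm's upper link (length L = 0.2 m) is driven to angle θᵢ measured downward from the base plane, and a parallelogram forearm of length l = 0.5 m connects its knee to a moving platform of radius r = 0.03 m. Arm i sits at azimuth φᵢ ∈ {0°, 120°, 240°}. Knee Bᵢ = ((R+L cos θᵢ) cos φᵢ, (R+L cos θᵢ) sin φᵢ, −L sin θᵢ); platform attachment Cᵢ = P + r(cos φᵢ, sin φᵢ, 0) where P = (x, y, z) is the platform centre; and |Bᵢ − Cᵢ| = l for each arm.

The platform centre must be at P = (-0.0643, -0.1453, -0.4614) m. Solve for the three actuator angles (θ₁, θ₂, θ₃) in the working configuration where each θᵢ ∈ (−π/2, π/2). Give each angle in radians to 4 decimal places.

θ₁ = 0.7856, θ₂ = 0.8727, θ₃ = 0.0003

φ1=0.0° → target in arm frame (-0.0643, -0.1453)
  A cos θ + B sin θ = C:  0.2143·cos θ + -0.4614·sin θ = -0.1748
  γ=atan2(-0.4614,0.2143)=-1.1360;  ψ=arccos(-0.3436)=1.9216;  θ1=γ+ψ≈0.7856
φ2=120.0° → target in arm frame (-0.0937, 0.1283)
  A cos θ + B sin θ = C:  0.2437·cos θ + -0.4614·sin θ = -0.1969
  γ=atan2(-0.4614,0.2437)=-1.0849;  ψ=arccos(-0.3773)=1.9576;  θ2=γ+ψ≈0.8727
arm 3 (φ=240.0°): x'=0.1580, y'=0.0170
  e−x'=-0.0080;  (l²−L²−(e−x')²−y'²−z²)/2L = -0.0081
  γ=atan2(-0.4614,-0.0080)=-1.5881;  ψ=arccos(-0.0176)=1.5884;  θ3=γ+ψ≈0.0003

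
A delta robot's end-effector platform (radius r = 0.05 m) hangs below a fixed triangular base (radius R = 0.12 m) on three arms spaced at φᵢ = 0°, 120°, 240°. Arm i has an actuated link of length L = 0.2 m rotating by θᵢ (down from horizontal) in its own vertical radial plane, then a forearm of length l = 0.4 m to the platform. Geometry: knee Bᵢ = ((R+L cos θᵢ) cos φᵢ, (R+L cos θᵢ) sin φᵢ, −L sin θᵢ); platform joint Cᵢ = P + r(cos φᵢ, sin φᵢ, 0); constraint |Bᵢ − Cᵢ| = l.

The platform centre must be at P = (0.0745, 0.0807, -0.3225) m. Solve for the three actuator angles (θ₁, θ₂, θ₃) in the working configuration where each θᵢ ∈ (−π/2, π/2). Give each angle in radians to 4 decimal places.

arm 1 (φ=0.0°): x'=0.0745, y'=0.0807
  A=-0.0045, B=-0.3225, C=(l²−L²−A²−y'²−z²)/(2L)=0.0237
  γ=atan2(-0.3225,-0.0045)=-1.5847;  ψ=arccos(0.0733)=1.4974;  θ1=γ+ψ≈-0.0874
rotate P by −φ2: (0.0326, -0.1049, -0.3225)
  e−x'=0.0374;  (l²−L²−(e−x')²−y'²−z²)/2L = 0.0090
  √(A²+B²)=0.3247;  θ2 = -1.4555+1.5431 ≈ 0.0876
arm 3 (φ=240.0°): x'=-0.1071, y'=0.0242
  A=0.1771, B=-0.3225, C=(l²−L²−A²−y'²−z²)/(2L)=-0.0399
  θ3 = atan2(B,A) + arccos(C/0.3679) = 0.6110

θ₁ = -0.0874, θ₂ = 0.0876, θ₃ = 0.6110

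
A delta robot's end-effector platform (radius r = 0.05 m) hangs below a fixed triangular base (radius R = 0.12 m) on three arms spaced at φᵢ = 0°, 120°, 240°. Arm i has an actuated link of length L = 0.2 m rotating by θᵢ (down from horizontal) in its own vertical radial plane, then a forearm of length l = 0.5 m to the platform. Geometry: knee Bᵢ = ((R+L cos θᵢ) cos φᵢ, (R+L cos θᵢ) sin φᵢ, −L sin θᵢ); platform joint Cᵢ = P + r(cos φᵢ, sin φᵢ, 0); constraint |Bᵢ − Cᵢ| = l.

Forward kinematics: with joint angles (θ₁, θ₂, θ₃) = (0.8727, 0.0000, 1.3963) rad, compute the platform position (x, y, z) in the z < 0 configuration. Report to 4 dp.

centre 1 = (0.1986·cos0.0°, 0.1986·sin0.0°, -0.1532) = (0.1986, 0.0000, -0.1532)
arm 2 at φ=120.0°: ρ2 = 0.2700;  centre 2 = (-0.1350, 0.2338, 0.0000)
centre 3 = (0.1047·cos240.0°, 0.1047·sin240.0°, -0.1970) = (-0.0524, -0.0907, -0.1970)
|centre ₂|²−|centre ₁|² = 0.0100;  |centre ₃|²−|centre ₁|² = -0.0131
linear system: -0.6671x+0.4677y = 0.0100−0.3064z; -0.5018x+-0.1814y = -0.0131−-0.0875z
Cramer: x(z) = 0.0122+0.0412z;  y(z) = 0.0388-0.5964z
quadratic in z: (1.3574)z²+(0.2448)z+(-0.1903)=0, √Δ=1.0455 → z ∈ {-0.4753, 0.2949}; z = -0.4753 (taking z<0)
x = -0.0074, y = 0.3222

(-0.0074, 0.3222, -0.4753)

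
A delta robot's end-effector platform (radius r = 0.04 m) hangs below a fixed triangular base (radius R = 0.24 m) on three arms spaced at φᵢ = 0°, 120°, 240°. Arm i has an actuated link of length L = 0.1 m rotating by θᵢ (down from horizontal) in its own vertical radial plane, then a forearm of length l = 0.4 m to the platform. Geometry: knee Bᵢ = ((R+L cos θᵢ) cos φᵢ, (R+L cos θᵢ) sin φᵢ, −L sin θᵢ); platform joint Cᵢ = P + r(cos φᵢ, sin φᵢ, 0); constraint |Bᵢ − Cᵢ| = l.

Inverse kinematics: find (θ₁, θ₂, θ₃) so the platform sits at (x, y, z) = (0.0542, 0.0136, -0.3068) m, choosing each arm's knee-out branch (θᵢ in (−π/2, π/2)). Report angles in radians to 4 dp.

θ₁ = -0.0879, θ₂ = 0.5235, θ₃ = 0.6976

arm 1 (φ=0.0°): x'=0.0542, y'=0.0136
  A cos θ + B sin θ = C:  0.1458·cos θ + -0.3068·sin θ = 0.1722
  θ1 = atan2(B,A) + arccos(C/0.3397) = -0.0879
rotate P by −φ2: (-0.0153, -0.0537, -0.3068)
  A=0.2153, B=-0.3068, C=(l²−L²−A²−y'²−z²)/(2L)=0.0331
  γ=atan2(-0.3068,0.2153)=-0.9588;  ψ=arccos(0.0883)=1.4823;  θ2=γ+ψ≈0.5235
φ3=240.0° → target in arm frame (-0.0389, 0.0401)
  e−x'=0.2389;  (l²−L²−(e−x')²−y'²−z²)/2L = -0.0140
  √(A²+B²)=0.3888;  θ3 = -0.9092+1.6068 ≈ 0.6976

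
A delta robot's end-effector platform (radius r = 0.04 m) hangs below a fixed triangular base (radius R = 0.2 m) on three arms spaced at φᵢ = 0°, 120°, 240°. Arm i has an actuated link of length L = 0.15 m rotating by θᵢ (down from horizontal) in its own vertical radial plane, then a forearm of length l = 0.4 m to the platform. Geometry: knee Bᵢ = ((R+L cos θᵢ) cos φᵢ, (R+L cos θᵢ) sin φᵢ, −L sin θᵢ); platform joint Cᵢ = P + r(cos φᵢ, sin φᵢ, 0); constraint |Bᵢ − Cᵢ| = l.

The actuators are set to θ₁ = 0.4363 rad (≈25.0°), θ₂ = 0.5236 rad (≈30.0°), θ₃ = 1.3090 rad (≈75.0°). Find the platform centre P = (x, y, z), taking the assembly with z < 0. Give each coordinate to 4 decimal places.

arm 1 at φ=0.0°: ρ1 = 0.2959;  S1 = (0.2959, 0.0000, -0.0634)
arm 2 at φ=120.0°: ρ2 = 0.2899;  S2 = (-0.1450, 0.2511, -0.0750)
φ3=240.0°: virtual centre (-0.0994, -0.1722, -0.1449), radius l
eliminate P² terms by subtracting sphere 1 from 2 and 3
linear system: -0.8818x+0.5021y = -0.0019−-0.0232z; -0.7907x+-0.3444y = -0.0311−-0.1630z
Cramer: x(z) = 0.0232-0.1282z;  y(z) = 0.0369-0.1789z
quadratic in z: (1.0485)z²+(0.1835)z+(-0.0802)=0, √Δ=0.6084 → z ∈ {-0.3777, 0.2026}; z = -0.3777 (taking z<0)
x = 0.0716, y = 0.1045

(0.0716, 0.1045, -0.3777)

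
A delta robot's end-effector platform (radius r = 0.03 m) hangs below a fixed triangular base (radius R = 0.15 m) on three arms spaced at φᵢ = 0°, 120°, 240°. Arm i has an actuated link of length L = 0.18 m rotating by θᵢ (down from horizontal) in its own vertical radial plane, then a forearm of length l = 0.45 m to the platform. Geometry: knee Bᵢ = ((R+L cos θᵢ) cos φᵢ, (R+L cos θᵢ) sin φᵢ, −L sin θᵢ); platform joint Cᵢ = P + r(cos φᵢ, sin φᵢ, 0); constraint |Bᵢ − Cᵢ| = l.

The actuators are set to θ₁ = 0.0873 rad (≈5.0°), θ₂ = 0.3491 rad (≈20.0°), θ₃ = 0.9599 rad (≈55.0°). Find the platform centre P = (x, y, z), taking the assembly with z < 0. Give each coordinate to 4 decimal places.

φ1=0.0°: virtual centre (0.2993, 0.0000, -0.0157), radius l
arm 2 at φ=120.0°: ρ2 = 0.2891;  centre 2 = (-0.1446, 0.2504, -0.0616)
centre 3 = (0.2232·cos240.0°, 0.2232·sin240.0°, -0.1474) = (-0.1116, -0.1933, -0.1474)
|centre ₂|²−|centre ₁|² = -0.0024;  |centre ₃|²−|centre ₁|² = -0.0183
linear system: -0.8878x+0.5008y = -0.0024−-0.0918z; -0.8219x+-0.3867y = -0.0183−-0.2635z
Cramer: x(z) = 0.0134-0.2218z;  y(z) = 0.0188-0.2100z
into |P−centre ₁|² = l²: 1.0933z² + 0.1503z + -0.1201 = 0;  Δ = 0.5480;  z = -0.4073 or 0.2698 → z<0 root = -0.4073
x = 0.1037, y = 0.1043

(0.1037, 0.1043, -0.4073)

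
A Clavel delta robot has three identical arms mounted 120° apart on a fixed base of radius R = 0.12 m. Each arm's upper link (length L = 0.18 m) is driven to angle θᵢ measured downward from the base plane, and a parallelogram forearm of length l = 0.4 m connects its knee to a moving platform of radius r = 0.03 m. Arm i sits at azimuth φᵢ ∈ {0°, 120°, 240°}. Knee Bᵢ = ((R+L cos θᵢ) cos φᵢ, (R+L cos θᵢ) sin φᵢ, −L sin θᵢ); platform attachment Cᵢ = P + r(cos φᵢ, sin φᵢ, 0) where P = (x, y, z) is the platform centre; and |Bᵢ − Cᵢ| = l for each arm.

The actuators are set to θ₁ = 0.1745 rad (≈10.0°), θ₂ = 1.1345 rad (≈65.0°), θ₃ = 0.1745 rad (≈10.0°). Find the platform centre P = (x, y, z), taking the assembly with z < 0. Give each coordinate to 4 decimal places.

(0.0929, -0.1610, -0.3533)

centre 1 = (0.2673·cos0.0°, 0.2673·sin0.0°, -0.0313) = (0.2673, 0.0000, -0.0313)
arm 2 at φ=120.0°: e+L cos θ2 = 0.1661;  centre 2 = (-0.0830, 0.1438, -0.1631)
centre 3 = (0.2673·cos240.0°, 0.2673·sin240.0°, -0.0313) = (-0.1336, -0.2315, -0.0313)
|centre ₂|²−|centre ₁|² = -0.0182;  |centre ₃|²−|centre ₁|² = 0.0000
linear system: -0.7006x+0.2876y = -0.0182−-0.2638z; -0.8018x+-0.4629y = 0.0000−0.0000z
det = 0.5549;  x = 0.0152+-0.2200z,  y = -0.0263+0.3811z
sphere 1 gives Az²+Bz+C=0 with A=1.1937, B=0.1534, C=-0.0948;  B²−4AC=0.4761;  roots -0.3533, 0.2248;  negative root z = -0.3533
x = 0.0929, y = -0.1610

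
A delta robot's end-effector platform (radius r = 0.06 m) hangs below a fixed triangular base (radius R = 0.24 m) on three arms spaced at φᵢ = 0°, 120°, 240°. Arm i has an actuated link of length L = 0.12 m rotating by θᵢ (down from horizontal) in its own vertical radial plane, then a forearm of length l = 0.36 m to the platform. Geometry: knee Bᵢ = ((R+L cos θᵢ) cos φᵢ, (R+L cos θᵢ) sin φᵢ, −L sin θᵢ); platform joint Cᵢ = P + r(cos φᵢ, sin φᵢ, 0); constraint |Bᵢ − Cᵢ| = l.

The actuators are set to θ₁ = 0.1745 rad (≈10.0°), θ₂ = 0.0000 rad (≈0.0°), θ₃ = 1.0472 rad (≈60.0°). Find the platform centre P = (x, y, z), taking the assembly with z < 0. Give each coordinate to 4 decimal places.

(0.0347, 0.0814, -0.2523)

S1 = (0.2982·cos0.0°, 0.2982·sin0.0°, -0.0208) = (0.2982, 0.0000, -0.0208)
S2 = (0.3000·cos120.0°, 0.3000·sin120.0°, 0.0000) = (-0.1500, 0.2598, 0.0000)
φ3=240.0°: virtual centre (-0.1200, -0.2078, -0.1039), radius l
eliminate P² terms by subtracting sphere 1 from 2 and 3
linear system: -0.8964x+0.5196y = 0.0007−0.0417z; -0.8364x+-0.4157y = -0.0209−-0.1662z
det = 0.8072;  x = 0.0131+-0.0855z,  y = 0.0239+-0.2277z
into |P−S₁|² = l²: 1.0592z² + 0.0795z + -0.0473 = 0;  Δ = 0.2069;  z = -0.2523 or 0.1772 → z<0 root = -0.2523
x = 0.0347, y = 0.0814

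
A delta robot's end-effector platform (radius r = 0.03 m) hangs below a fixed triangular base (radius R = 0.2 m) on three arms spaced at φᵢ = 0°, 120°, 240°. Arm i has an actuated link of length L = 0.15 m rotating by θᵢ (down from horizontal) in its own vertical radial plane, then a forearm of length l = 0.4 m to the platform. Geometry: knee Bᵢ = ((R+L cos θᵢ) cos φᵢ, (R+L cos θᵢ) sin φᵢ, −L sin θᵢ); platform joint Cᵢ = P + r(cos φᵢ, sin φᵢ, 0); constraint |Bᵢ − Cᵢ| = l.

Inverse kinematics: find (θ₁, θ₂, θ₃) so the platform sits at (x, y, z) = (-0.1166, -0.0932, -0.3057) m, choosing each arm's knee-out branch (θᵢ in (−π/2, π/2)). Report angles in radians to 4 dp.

θ₁ = 1.1344, θ₂ = 0.6984, θ₃ = -0.3494

arm 1 (φ=0.0°): x'=-0.1166, y'=-0.0932
  A cos θ + B sin θ = C:  0.2866·cos θ + -0.3057·sin θ = -0.1559
  θ1 = atan2(B,A) + arccos(C/0.4190) = 1.1344
rotate P by −φ2: (-0.0224, 0.1476, -0.3057)
  e−x'=0.1924;  (l²−L²−(e−x')²−y'²−z²)/2L = -0.0492
  θ2 = atan2(B,A) + arccos(C/0.3612) = 0.6984
rotate P by −φ3: (0.1390, -0.0544, -0.3057)
  A=0.0310, B=-0.3057, C=(l²−L²−A²−y'²−z²)/(2L)=0.1338
  √(A²+B²)=0.3073;  θ3 = -1.4698+1.1204 ≈ -0.3494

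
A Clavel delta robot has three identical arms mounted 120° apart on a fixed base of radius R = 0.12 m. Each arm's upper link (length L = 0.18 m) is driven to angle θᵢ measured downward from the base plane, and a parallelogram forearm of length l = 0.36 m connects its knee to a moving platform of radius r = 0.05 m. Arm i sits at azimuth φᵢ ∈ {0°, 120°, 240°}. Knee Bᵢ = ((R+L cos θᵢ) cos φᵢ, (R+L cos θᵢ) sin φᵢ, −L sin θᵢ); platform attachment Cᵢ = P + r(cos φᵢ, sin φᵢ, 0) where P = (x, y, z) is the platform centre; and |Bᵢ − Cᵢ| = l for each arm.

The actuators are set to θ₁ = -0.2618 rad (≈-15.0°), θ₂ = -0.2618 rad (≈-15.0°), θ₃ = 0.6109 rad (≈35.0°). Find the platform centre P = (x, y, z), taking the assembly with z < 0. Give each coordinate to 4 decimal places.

S1 = (0.2439·cos0.0°, 0.2439·sin0.0°, 0.0466) = (0.2439, 0.0000, 0.0466)
S2 = (0.2439·cos120.0°, 0.2439·sin120.0°, 0.0466) = (-0.1219, 0.2112, 0.0466)
arm 3 at φ=240.0°: ρ3 = 0.2174;  S3 = (-0.1087, -0.1883, -0.1032)
|S₂|²−|S₁|² = 0.0000;  |S₃|²−|S₁|² = -0.0037
linear system: -0.7316x+0.4224y = 0.0000−0.0000z; -0.7052x+-0.3766y = -0.0037−-0.2997z
Cramer: x(z) = 0.0027-0.2208z;  y(z) = 0.0047-0.3824z
quadratic in z: (1.1949)z²+(0.0097)z+(-0.0693)=0, √Δ=0.5754 → z ∈ {-0.2448, 0.2367}; z = -0.2448 (taking z<0)
x = 0.0568, y = 0.0983

(0.0568, 0.0983, -0.2448)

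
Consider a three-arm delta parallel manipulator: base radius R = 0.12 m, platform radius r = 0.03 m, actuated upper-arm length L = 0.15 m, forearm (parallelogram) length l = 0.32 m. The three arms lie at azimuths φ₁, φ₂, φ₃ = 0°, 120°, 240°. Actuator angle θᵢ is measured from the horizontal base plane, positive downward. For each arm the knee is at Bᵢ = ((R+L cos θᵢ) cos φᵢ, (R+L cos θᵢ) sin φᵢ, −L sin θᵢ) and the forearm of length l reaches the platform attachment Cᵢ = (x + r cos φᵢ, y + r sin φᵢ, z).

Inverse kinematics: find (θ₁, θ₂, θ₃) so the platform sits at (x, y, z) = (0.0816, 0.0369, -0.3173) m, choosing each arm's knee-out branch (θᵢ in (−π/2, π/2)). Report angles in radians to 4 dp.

rotate P by −φ1: (0.0816, 0.0369, -0.3173)
  A=0.0084, B=-0.3173, C=(l²−L²−A²−y'²−z²)/(2L)=-0.0740
  √(A²+B²)=0.3174;  θ1 = -1.5443+1.8062 ≈ 0.2619
rotate P by −φ2: (-0.0088, -0.0891, -0.3173)
  A cos θ + B sin θ = C:  0.0988·cos θ + -0.3173·sin θ = -0.1283
  θ2 = atan2(B,A) + arccos(C/0.3323) = 0.6983
rotate P by −φ3: (-0.0728, 0.0522, -0.3173)
  A cos θ + B sin θ = C:  0.1628·cos θ + -0.3173·sin θ = -0.1667
  θ3 = atan2(B,A) + arccos(C/0.3566) = 0.9602

θ₁ = 0.2619, θ₂ = 0.6983, θ₃ = 0.9602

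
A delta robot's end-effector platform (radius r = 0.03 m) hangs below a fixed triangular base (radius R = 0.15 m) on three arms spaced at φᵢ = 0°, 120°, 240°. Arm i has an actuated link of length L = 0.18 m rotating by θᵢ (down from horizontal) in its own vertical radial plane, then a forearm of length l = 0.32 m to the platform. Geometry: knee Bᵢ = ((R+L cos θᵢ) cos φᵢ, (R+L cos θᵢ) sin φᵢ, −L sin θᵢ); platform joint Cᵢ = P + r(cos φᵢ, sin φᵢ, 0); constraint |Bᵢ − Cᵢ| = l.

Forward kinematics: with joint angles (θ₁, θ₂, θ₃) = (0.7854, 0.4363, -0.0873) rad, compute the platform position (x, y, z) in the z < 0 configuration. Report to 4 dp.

(-0.0620, -0.0391, -0.1994)

arm 1 at φ=0.0°: e+L cos θ1 = 0.2473;  centre 1 = (0.2473, 0.0000, -0.1273)
centre 2 = (0.2831·cos120.0°, 0.2831·sin120.0°, -0.0761) = (-0.1416, 0.2452, -0.0761)
centre 3 = (0.2993·cos240.0°, 0.2993·sin240.0°, 0.0157) = (-0.1497, -0.2592, 0.0157)
subtract pairs → two planes through P
plane₁₂: -0.7777x+0.4904y+0.1024z = 0.0086
det = 0.7925;  x = -0.0134+0.2440z,  y = -0.0036+0.1780z
quadratic in z: (1.0912)z²+(0.1261)z+(-0.0183)=0, √Δ=0.3092 → z ∈ {-0.1994, 0.0839}; z = -0.1994 (taking z<0)
x = -0.0620, y = -0.0391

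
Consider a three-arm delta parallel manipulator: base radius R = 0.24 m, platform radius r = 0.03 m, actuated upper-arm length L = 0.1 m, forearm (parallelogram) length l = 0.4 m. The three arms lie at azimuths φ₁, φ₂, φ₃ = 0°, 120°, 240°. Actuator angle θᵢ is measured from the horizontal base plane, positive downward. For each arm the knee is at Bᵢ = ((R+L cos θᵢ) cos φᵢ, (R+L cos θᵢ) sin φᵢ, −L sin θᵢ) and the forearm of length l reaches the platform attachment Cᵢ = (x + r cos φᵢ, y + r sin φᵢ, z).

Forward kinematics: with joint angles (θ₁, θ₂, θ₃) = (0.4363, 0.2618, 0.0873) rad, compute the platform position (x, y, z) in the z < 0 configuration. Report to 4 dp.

(-0.0189, -0.0102, -0.2826)

φ1=0.0°: virtual centre (0.3006, 0.0000, -0.0423), radius l
arm 2 at φ=120.0°: ρ2 = 0.3066;  S2 = (-0.1533, 0.2655, -0.0259)
φ3=240.0°: virtual centre (-0.1548, -0.2681, -0.0087), radius l
subtract pairs → two planes through P
[-0.9079 0.5310 0.0328]·P = 0.0025;  [-0.9109 -0.5363 0.0671]·P = 0.0038
det = 0.9706;  x = -0.0034+0.0548z,  y = -0.0012+0.0320z
sphere 1 gives Az²+Bz+C=0 with A=1.0040, B=0.0511, C=-0.0657;  B²−4AC=0.2667;  roots -0.2826, 0.2317;  negative root z = -0.2826
x = -0.0189, y = -0.0102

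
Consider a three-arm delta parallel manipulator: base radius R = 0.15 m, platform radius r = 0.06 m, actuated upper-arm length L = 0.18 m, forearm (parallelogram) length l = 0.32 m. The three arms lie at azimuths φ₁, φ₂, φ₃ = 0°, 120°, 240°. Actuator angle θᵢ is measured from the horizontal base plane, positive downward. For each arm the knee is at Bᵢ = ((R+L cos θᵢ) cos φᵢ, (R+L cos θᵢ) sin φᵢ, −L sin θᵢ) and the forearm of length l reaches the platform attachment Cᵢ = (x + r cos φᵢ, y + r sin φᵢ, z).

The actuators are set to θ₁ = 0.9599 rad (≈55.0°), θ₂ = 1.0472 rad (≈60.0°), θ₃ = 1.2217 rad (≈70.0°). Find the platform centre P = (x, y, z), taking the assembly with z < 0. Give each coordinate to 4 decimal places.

(0.0334, 0.0301, -0.4230)

arm 1 at φ=0.0°: ρ1 = 0.1932;  centre 1 = (0.1932, 0.0000, -0.1474)
centre 2 = (0.1800·cos120.0°, 0.1800·sin120.0°, -0.1559) = (-0.0900, 0.1559, -0.1559)
arm 3 at φ=240.0°: ρ3 = 0.1516;  centre 3 = (-0.0758, -0.1313, -0.1691)
subtract pairs → two planes through P
plane₁₂: -0.5665x+0.3118y+-0.0169z = -0.0024
det = 0.3165;  x = 0.0094+-0.0568z,  y = 0.0094+-0.0490z
quadratic in z: (1.0056)z²+(0.3148)z+(-0.0468)=0, √Δ=0.5359 → z ∈ {-0.4230, 0.1099}; z = -0.4230 (taking z<0)
x = 0.0334, y = 0.0301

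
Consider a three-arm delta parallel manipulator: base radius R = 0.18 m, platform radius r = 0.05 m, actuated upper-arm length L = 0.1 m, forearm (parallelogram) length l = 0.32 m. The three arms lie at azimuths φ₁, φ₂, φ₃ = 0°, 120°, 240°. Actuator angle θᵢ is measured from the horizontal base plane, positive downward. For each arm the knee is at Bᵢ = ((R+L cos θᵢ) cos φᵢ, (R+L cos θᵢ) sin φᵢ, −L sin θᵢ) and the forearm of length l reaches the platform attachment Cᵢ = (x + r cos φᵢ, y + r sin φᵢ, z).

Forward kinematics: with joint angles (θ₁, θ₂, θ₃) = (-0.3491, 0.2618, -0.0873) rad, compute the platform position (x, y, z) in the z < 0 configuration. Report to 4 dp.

O1 = (0.2240·cos0.0°, 0.2240·sin0.0°, 0.0342) = (0.2240, 0.0000, 0.0342)
φ2=120.0°: virtual centre (-0.1133, 0.1962, -0.0259), radius l
O3 = (0.2296·cos240.0°, 0.2296·sin240.0°, 0.0087) = (-0.1148, -0.1989, 0.0087)
eliminate P² terms by subtracting sphere 1 from 2 and 3
plane₁₂: -0.6745x+0.3925y+-0.1202z = 0.0007
det = 0.5342;  x = -0.0016+-0.1269z,  y = -0.0010+0.0881z
quadratic in z: (1.0239)z²+(-0.0113)z+(-0.0504)=0, √Δ=0.4543 → z ∈ {-0.2163, 0.2274}; z = -0.2163 (taking z<0)
x = 0.0259, y = -0.0200

(0.0259, -0.0200, -0.2163)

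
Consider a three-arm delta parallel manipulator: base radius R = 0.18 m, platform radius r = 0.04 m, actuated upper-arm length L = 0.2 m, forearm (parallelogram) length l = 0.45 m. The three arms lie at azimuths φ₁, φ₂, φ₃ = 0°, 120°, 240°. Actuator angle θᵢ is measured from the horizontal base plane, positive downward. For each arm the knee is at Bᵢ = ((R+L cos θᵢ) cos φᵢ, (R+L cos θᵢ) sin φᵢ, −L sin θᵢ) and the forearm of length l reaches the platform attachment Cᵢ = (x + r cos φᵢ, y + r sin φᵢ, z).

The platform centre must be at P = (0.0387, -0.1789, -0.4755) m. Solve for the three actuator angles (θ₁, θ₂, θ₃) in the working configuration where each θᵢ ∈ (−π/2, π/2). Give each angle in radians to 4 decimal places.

θ₁ = 0.7856, θ₂ = 1.3964, θ₃ = 0.4361

arm 1 (φ=0.0°): x'=0.0387, y'=-0.1789
  e−x'=0.1013;  (l²−L²−(e−x')²−y'²−z²)/2L = -0.2647
  √(A²+B²)=0.4862;  θ1 = -1.3609+2.1465 ≈ 0.7856
rotate P by −φ2: (-0.1743, 0.0559, -0.4755)
  e−x'=0.3143;  (l²−L²−(e−x')²−y'²−z²)/2L = -0.4138
  γ=atan2(-0.4755,0.3143)=-0.9868;  ψ=arccos(-0.7259)=2.3832;  θ2=γ+ψ≈1.3964
φ3=240.0° → target in arm frame (0.1356, 0.1230)
  A cos θ + B sin θ = C:  0.0044·cos θ + -0.4755·sin θ = -0.1969
  θ3 = atan2(B,A) + arccos(C/0.4755) = 0.4361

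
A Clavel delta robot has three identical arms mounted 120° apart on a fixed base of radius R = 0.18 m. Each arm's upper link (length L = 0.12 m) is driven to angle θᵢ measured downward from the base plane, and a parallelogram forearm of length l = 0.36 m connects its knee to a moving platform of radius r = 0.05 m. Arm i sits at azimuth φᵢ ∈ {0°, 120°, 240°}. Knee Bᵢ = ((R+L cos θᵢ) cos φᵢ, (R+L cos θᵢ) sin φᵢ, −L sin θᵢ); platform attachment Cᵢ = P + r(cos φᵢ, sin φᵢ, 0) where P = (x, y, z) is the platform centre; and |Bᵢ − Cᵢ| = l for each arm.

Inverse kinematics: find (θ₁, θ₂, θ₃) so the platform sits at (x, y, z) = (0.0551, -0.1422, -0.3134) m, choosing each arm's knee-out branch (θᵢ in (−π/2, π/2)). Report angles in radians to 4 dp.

θ₁ = 0.3493, θ₂ = 1.3961, θ₃ = 0.0871

rotate P by −φ1: (0.0551, -0.1422, -0.3134)
  e−x'=0.0749;  (l²−L²−(e−x')²−y'²−z²)/2L = -0.0369
  θ1 = atan2(B,A) + arccos(C/0.3222) = 0.3493
φ2=120.0° → target in arm frame (-0.1507, 0.0234)
  e−x'=0.2807;  (l²−L²−(e−x')²−y'²−z²)/2L = -0.2598
  √(A²+B²)=0.4207;  θ2 = -0.8404+2.2364 ≈ 1.3961
φ3=240.0° → target in arm frame (0.0956, 0.1188)
  A cos θ + B sin θ = C:  0.0344·cos θ + -0.3134·sin θ = 0.0070
  √(A²+B²)=0.3153;  θ3 = -1.4615+1.5486 ≈ 0.0871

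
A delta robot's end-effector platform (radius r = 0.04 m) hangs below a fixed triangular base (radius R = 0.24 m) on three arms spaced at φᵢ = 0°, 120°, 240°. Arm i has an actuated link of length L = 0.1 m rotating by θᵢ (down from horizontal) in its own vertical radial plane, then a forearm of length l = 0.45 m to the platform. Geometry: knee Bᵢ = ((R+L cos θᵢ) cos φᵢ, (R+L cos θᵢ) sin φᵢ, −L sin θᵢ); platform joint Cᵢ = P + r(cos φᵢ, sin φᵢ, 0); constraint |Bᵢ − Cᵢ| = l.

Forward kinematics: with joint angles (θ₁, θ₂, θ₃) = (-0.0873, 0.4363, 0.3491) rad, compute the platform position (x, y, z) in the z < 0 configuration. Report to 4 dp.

(0.0412, -0.0072, -0.3596)

φ1=0.0°: virtual centre (0.2996, 0.0000, 0.0087), radius l
φ2=120.0°: virtual centre (-0.1453, 0.2517, -0.0423), radius l
arm 3 at φ=240.0°: ρ3 = 0.2940;  S3 = (-0.1470, -0.2546, -0.0342)
subtract pairs → two planes through P
[-0.8899 0.5034 -0.1020]·P = -0.0036;  [-0.8932 -0.5092 -0.0858]·P = -0.0023
Cramer: x(z) = 0.0033-0.1054z;  y(z) = -0.0013+0.0163z
quadratic in z: (1.0114)z²+(0.0450)z+(-0.1146)=0, √Δ=0.6824 → z ∈ {-0.3596, 0.3151}; z = -0.3596 (taking z<0)
x = 0.0412, y = -0.0072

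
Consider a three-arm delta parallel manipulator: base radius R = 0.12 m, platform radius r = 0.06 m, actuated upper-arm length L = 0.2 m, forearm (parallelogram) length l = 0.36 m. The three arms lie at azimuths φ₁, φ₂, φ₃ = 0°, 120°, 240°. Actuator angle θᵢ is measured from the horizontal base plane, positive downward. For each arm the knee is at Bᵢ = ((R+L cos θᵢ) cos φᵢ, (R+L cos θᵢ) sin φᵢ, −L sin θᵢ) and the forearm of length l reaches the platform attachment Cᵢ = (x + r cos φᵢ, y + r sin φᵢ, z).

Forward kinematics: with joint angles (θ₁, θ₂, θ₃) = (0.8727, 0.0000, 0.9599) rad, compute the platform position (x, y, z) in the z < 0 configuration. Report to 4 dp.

arm 1 at φ=0.0°: ρ1 = 0.1886;  centre 1 = (0.1886, 0.0000, -0.1532)
φ2=120.0°: virtual centre (-0.1300, 0.2252, 0.0000), radius l
centre 3 = (0.1747·cos240.0°, 0.1747·sin240.0°, -0.1638) = (-0.0874, -0.1513, -0.1638)
eliminate P² terms by subtracting sphere 1 from 2 and 3
linear system: -0.6371x+0.4503y = 0.0086−0.3064z; -0.5518x+-0.3026y = -0.0017−-0.0212z
Cramer: x(z) = -0.0042+0.1885z;  y(z) = 0.0131-0.4138z
quadratic in z: (1.2068)z²+(0.2229)z+(-0.0688)=0, √Δ=0.6179 → z ∈ {-0.3484, 0.1637}; z = -0.3484 (taking z<0)
x = -0.0698, y = 0.1573

(-0.0698, 0.1573, -0.3484)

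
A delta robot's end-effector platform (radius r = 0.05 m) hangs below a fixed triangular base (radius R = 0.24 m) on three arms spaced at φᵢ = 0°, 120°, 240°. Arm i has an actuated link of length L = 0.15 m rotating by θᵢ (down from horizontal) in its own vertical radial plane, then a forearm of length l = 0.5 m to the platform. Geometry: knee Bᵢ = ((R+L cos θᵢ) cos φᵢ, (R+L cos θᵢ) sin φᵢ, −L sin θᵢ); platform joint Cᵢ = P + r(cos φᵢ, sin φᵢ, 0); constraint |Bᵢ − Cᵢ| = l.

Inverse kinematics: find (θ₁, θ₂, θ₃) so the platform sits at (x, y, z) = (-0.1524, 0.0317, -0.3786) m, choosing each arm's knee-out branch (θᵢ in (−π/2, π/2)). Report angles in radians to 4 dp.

rotate P by −φ1: (-0.1524, 0.0317, -0.3786)
  A cos θ + B sin θ = C:  0.3424·cos θ + -0.3786·sin θ = -0.1136
  θ1 = atan2(B,A) + arccos(C/0.5105) = 0.9597
rotate P by −φ2: (0.1037, 0.1161, -0.3786)
  e−x'=0.0863;  (l²−L²−(e−x')²−y'²−z²)/2L = 0.2107
  √(A²+B²)=0.3883;  θ2 = -1.3466+0.9972 ≈ -0.3494
arm 3 (φ=240.0°): x'=0.0487, y'=-0.1478
  e−x'=0.1413;  (l²−L²−(e−x')²−y'²−z²)/2L = 0.1412
  √(A²+B²)=0.4041;  θ3 = -1.2137+1.2139 ≈ 0.0002

θ₁ = 0.9597, θ₂ = -0.3494, θ₃ = 0.0002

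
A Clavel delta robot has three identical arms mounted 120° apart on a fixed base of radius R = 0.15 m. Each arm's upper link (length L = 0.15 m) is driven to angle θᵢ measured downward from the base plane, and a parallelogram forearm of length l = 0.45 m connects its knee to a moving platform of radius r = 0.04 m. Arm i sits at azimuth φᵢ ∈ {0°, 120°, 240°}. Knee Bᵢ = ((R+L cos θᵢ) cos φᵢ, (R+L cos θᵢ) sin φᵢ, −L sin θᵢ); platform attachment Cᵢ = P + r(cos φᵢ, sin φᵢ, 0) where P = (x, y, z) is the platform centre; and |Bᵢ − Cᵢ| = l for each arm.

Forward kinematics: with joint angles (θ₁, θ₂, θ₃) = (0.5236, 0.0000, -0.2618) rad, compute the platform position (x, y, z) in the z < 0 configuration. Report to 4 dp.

(-0.0998, -0.0314, -0.3685)

φ1=0.0°: virtual centre (0.2399, 0.0000, -0.0750), radius l
φ2=120.0°: virtual centre (-0.1300, 0.2252, 0.0000), radius l
φ3=240.0°: virtual centre (-0.1274, -0.2207, 0.0388), radius l
eliminate P² terms by subtracting sphere 1 from 2 and 3
linear system: -0.7398x+0.4503y = 0.0044−0.1500z; -0.7347x+-0.4415y = 0.0033−0.2276z
Cramer: x(z) = -0.0052+0.2566z;  y(z) = 0.0012+0.0885z
sphere 1 gives Az²+Bz+C=0 with A=1.0737, B=0.0244, C=-0.1368;  B²−4AC=0.5881;  roots -0.3685, 0.3457;  negative root z = -0.3685
x = -0.0998, y = -0.0314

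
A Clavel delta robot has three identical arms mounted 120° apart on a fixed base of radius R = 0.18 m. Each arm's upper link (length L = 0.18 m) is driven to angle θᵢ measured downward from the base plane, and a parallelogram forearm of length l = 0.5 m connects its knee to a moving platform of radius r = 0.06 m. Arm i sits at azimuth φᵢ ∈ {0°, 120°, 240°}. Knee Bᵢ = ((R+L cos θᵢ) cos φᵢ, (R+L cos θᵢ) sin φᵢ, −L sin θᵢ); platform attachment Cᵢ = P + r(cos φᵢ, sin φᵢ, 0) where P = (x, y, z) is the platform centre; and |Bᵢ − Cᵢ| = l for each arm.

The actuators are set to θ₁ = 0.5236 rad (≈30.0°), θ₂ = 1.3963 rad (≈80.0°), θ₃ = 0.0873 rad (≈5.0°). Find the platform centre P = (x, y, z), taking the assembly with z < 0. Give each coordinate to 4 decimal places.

centre 1 = (0.2759·cos0.0°, 0.2759·sin0.0°, -0.0900) = (0.2759, 0.0000, -0.0900)
arm 2 at φ=120.0°: (R−r)+L cos θ2 = 0.1513;  centre 2 = (-0.0756, 0.1310, -0.1773)
centre 3 = (0.2993·cos240.0°, 0.2993·sin240.0°, -0.0157) = (-0.1497, -0.2592, -0.0157)
subtract pairs → two planes through P
plane₁₂: -0.7030x+0.2620y+-0.1745z = -0.0299
Cramer: x(z) = 0.0239-0.0878z;  y(z) = -0.0501+0.4307z
into |P−centre ₁|² = l²: 1.1932z² + 0.1811z + -0.1759 = 0;  Δ = 0.8723;  z = -0.4673 or 0.3155 → z<0 root = -0.4673
x = 0.0649, y = -0.2513

(0.0649, -0.2513, -0.4673)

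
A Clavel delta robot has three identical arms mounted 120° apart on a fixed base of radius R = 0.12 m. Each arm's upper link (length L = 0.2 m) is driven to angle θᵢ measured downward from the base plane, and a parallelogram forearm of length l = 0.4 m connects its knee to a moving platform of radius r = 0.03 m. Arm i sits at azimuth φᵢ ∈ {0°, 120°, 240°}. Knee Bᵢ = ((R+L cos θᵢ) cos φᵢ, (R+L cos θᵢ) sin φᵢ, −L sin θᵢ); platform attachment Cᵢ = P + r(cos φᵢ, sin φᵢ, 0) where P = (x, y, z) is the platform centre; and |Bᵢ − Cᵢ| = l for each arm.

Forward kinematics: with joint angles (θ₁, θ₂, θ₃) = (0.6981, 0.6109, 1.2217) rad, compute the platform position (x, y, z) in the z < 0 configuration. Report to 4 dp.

arm 1 at φ=0.0°: e+L cos θ1 = 0.2432;  centre 1 = (0.2432, 0.0000, -0.1286)
centre 2 = (0.2538·cos120.0°, 0.2538·sin120.0°, -0.1147) = (-0.1269, 0.2198, -0.1147)
φ3=240.0°: virtual centre (-0.0792, -0.1372, -0.1879), radius l
eliminate P² terms by subtracting sphere 1 from 2 and 3
[-0.7403 0.4396 0.0277]·P = 0.0019;  [-0.6448 -0.2744 -0.1188]·P = -0.0153
Cramer: x(z) = 0.0127-0.0917z;  y(z) = 0.0258-0.2173z
into |P−centre ₁|² = l²: 1.0556z² + 0.2882z + -0.0897 = 0;  Δ = 0.4617;  z = -0.4583 or 0.1853 → z<0 root = -0.4583
x = 0.0547, y = 0.1254

(0.0547, 0.1254, -0.4583)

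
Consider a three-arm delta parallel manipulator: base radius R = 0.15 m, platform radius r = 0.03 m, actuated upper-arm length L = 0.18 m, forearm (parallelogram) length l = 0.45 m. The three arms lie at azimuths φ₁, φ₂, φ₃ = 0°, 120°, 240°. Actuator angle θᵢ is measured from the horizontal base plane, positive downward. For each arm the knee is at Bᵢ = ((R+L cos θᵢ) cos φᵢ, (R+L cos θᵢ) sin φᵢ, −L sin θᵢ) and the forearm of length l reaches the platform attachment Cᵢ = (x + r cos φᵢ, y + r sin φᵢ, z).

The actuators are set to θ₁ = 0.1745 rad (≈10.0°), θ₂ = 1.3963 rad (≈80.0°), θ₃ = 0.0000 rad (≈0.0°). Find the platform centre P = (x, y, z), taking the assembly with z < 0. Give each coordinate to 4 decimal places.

S1 = (0.2973·cos0.0°, 0.2973·sin0.0°, -0.0313) = (0.2973, 0.0000, -0.0313)
S2 = (0.1513·cos120.0°, 0.1513·sin120.0°, -0.1773) = (-0.0756, 0.1310, -0.1773)
S3 = (0.3000·cos240.0°, 0.3000·sin240.0°, 0.0000) = (-0.1500, -0.2598, 0.0000)
eliminate P² terms by subtracting sphere 1 from 2 and 3
linear system: -0.7458x+0.2620y = -0.0350−-0.2920z; -0.8945x+-0.5196y = 0.0007−0.0625z
Cramer: x(z) = 0.0290-0.2177z;  y(z) = -0.0512+0.4950z
into |P−S₁|² = l²: 1.2924z² + 0.1286z + -0.1269 = 0;  Δ = 0.6728;  z = -0.3671 or 0.2676 → z<0 root = -0.3671
x = 0.1089, y = -0.2329

(0.1089, -0.2329, -0.3671)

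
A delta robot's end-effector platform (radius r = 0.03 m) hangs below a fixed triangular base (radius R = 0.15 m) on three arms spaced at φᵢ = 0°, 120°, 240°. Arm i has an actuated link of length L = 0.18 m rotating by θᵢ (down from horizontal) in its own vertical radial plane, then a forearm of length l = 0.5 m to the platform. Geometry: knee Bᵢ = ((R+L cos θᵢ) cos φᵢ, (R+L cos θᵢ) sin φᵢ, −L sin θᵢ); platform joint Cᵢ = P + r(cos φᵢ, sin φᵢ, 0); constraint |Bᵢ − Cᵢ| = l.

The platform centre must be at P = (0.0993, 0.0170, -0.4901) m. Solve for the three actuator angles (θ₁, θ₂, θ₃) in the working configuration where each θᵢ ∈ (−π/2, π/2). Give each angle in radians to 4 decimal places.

arm 1 (φ=0.0°): x'=0.0993, y'=0.0170
  e−x'=0.0207;  (l²−L²−(e−x')²−y'²−z²)/2L = -0.0648
  γ=atan2(-0.4901,0.0207)=-1.5286;  ψ=arccos(-0.1320)=1.7032;  θ1=γ+ψ≈0.1746
rotate P by −φ2: (-0.0349, -0.0945, -0.4901)
  e−x'=0.1549;  (l²−L²−(e−x')²−y'²−z²)/2L = -0.1543
  θ2 = atan2(B,A) + arccos(C/0.5140) = 0.6110
arm 3 (φ=240.0°): x'=-0.0644, y'=0.0775
  A cos θ + B sin θ = C:  0.1844·cos θ + -0.4901·sin θ = -0.1739
  √(A²+B²)=0.5236;  θ3 = -1.2110+1.9093 ≈ 0.6983

θ₁ = 0.1746, θ₂ = 0.6110, θ₃ = 0.6983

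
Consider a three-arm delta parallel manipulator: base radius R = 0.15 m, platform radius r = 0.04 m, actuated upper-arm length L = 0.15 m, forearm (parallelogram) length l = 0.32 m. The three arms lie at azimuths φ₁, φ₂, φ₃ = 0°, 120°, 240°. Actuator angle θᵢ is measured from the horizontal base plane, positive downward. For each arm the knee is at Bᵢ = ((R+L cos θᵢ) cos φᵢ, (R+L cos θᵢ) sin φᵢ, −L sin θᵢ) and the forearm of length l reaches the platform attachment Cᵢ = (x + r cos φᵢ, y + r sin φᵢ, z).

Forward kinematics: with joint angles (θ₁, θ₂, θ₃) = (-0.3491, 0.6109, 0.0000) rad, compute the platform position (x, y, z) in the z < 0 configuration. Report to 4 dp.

φ1=0.0°: virtual centre (0.2510, 0.0000, 0.0513), radius l
arm 2 at φ=120.0°: ρ2 = 0.2329;  O2 = (-0.1164, 0.2017, -0.0860)
arm 3 at φ=240.0°: ρ3 = 0.2600;  O3 = (-0.1300, -0.2252, 0.0000)
subtract pairs → two planes through P
[-0.7348 0.4033 -0.2747]·P = -0.0040;  [-0.7619 -0.4503 -0.1026]·P = 0.0020
Cramer: x(z) = 0.0015-0.2587z;  y(z) = -0.0070+0.2098z
sphere 1 gives Az²+Bz+C=0 with A=1.1109, B=0.0235, C=-0.0375;  B²−4AC=0.1673;  roots -0.1946, 0.1735;  negative root z = -0.1946
x = 0.0519, y = -0.0479

(0.0519, -0.0479, -0.1946)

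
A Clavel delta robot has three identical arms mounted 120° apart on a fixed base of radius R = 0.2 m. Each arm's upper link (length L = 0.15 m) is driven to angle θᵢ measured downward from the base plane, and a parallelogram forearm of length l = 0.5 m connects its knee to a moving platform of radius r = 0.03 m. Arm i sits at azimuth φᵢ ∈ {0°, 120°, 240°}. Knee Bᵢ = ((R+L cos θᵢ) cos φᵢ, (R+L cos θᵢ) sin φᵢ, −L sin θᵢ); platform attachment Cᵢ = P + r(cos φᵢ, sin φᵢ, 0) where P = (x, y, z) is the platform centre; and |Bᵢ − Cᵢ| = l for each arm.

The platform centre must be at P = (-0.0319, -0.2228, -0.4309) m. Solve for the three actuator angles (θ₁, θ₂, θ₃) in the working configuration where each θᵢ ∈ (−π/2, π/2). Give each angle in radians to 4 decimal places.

θ₁ = 0.7854, θ₂ = 1.3089, θ₃ = -0.3494

φ1=0.0° → target in arm frame (-0.0319, -0.2228)
  A=0.2019, B=-0.4309, C=(l²−L²−A²−y'²−z²)/(2L)=-0.1619
  γ=atan2(-0.4309,0.2019)=-1.1326;  ψ=arccos(-0.3403)=1.9180;  θ1=γ+ψ≈0.7854
φ2=120.0° → target in arm frame (-0.1770, 0.1390)
  e−x'=0.3470;  (l²−L²−(e−x')²−y'²−z²)/2L = -0.3264
  √(A²+B²)=0.5532;  θ2 = -0.8928+2.2018 ≈ 1.3089
arm 3 (φ=240.0°): x'=0.2089, y'=0.0838
  A cos θ + B sin θ = C:  -0.0389·cos θ + -0.4309·sin θ = 0.1110
  θ3 = atan2(B,A) + arccos(C/0.4327) = -0.3494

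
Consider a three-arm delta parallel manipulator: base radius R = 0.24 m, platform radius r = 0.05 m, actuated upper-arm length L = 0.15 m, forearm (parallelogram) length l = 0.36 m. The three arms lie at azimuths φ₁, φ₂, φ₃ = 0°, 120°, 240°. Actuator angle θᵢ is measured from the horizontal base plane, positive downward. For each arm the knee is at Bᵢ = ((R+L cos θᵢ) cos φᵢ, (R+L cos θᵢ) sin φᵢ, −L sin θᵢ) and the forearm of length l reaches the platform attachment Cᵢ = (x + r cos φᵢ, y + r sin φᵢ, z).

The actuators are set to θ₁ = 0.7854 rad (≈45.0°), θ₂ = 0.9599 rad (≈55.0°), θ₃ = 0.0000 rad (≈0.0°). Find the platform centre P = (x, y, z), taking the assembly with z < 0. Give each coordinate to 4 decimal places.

(-0.0249, -0.0786, -0.2489)

arm 1 at φ=0.0°: ρ1 = 0.2961;  centre 1 = (0.2961, 0.0000, -0.1061)
φ2=120.0°: virtual centre (-0.1380, 0.2391, -0.1229), radius l
centre 3 = (0.3400·cos240.0°, 0.3400·sin240.0°, 0.0000) = (-0.1700, -0.2944, 0.0000)
eliminate P² terms by subtracting sphere 1 from 2 and 3
[-0.8682 0.4781 -0.0336]·P = -0.0076;  [-0.9321 -0.5889 0.2121]·P = 0.0167
Cramer: x(z) = -0.0037+0.0853z;  y(z) = -0.0226+0.2252z
sphere 1 gives Az²+Bz+C=0 with A=1.0580, B=0.1508, C=-0.0280;  B²−4AC=0.1413;  roots -0.2489, 0.1063;  negative root z = -0.2489
x = -0.0249, y = -0.0786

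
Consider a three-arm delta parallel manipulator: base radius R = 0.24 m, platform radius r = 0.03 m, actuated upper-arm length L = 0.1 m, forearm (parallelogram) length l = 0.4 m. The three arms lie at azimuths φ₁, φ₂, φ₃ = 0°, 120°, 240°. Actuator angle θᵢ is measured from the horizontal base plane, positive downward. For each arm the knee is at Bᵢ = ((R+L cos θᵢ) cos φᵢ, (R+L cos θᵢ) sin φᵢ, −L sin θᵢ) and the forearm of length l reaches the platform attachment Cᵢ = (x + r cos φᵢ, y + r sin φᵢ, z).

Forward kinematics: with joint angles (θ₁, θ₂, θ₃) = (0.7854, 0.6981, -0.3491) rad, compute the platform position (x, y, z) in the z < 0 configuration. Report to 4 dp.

(-0.0444, -0.0632, -0.2950)

arm 1 at φ=0.0°: (R−r)+L cos θ1 = 0.2807;  S1 = (0.2807, 0.0000, -0.0707)
S2 = (0.2866·cos120.0°, 0.2866·sin120.0°, -0.0643) = (-0.1433, 0.2482, -0.0643)
S3 = (0.3040·cos240.0°, 0.3040·sin240.0°, 0.0342) = (-0.1520, -0.2632, 0.0342)
subtract pairs → two planes through P
[-0.8480 0.4964 0.0129]·P = 0.0025;  [-0.8654 -0.5265 0.2098]·P = 0.0098
det = 0.8761;  x = -0.0070+0.1266z,  y = -0.0070+0.1904z
into |P−S₁|² = l²: 1.0523z² + 0.0659z + -0.0722 = 0;  Δ = 0.3081;  z = -0.2950 or 0.2324 → z<0 root = -0.2950
x = -0.0444, y = -0.0632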